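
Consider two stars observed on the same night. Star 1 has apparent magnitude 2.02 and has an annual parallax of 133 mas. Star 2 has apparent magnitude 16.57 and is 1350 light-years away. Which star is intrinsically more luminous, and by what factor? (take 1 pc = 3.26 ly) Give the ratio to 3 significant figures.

Star 1 is more luminous, by a factor of 218.

Star 1: p = 133 mas = 0.133″ → d = 1/p = 7.519 pc
Star 1: M = m − 5 log₁₀ d + 5 = 2.02 − 5·0.8761 + 5 = 2.639
Star 2: d = 1350 ly / 3.26 = 414.1 pc
Star 2: M = m − 5 log₁₀ d + 5 = 16.57 − 5·2.6171 + 5 = 8.484
ΔM = M_1 − M_2 = 2.639 − (8.484) = -5.845; smaller M is more luminous → Star 1.
L ratio = 10^(0.4 |ΔM|) = 10^2.338 = 217.8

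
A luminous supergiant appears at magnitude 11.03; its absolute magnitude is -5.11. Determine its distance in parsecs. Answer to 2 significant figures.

d ≈ 17000 pc

Distance modulus: m − M = 11.03 − (-5.11) = 16.140
m − M = 5 log₁₀ d − 5
log₁₀ d = (m − M)/5 + 1 = 4.2280
d = 10^4.2280 = 16900 pc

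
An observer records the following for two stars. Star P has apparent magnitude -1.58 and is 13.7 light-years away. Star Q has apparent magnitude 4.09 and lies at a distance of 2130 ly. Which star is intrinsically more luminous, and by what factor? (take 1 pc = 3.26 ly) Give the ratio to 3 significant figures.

Star Q is more luminous, by a factor of 130.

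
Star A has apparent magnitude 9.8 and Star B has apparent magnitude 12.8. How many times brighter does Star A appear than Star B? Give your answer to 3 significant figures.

Δm = 9.8 − (12.8) = -3.0
Flux ratio = 10^(−0.4 Δm) = 10^(−0.4 × -3.0) = 10^1.200 = 15.85

15.8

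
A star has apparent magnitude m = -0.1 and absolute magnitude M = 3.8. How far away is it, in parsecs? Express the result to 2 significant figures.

d ≈ 1.7 pc

μ = m − M = -3.900
m − M = 5 log₁₀ d − 5
log₁₀ d = (m − M)/5 + 1 = 0.2200
d = 10^0.2200 = 1.660 pc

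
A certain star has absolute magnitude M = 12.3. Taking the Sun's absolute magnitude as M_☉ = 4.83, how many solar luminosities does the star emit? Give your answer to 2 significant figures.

L/L_☉ ≈ 1.0×10^-3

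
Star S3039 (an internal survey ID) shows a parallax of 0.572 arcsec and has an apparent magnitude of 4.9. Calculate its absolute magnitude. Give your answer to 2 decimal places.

d = 1/p = 1/0.572″ = 1.748 pc
5 log₁₀(d/10 pc) = 5 log₁₀(1.748) − 5 = -3.787
M = m − 5 log₁₀(d/10) = 4.9 + 3.787 = 8.687

M ≈ 8.69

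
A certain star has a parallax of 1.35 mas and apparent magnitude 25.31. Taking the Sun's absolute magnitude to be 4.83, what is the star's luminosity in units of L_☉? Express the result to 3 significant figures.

d = 1/p = 1000/1.35 mas = 740.7 pc
M = m − 5 log₁₀ d + 5 = 25.31 − 5·2.8697 + 5 = 15.962
M − M_☉ = 15.962 − 4.83 = 11.132
L/L_☉ = 10^(−0.4 × 11.132) = 3.526×10^-5

L/L_☉ ≈ 3.53×10^-5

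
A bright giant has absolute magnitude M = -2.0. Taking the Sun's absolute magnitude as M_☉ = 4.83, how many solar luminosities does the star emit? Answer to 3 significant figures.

M − M_☉ = -2.0 − 4.83 = -6.830
L/L_☉ = 10^(−0.4 (M − M_☉)) = 10^2.732 = 539.5

L/L_☉ ≈ 540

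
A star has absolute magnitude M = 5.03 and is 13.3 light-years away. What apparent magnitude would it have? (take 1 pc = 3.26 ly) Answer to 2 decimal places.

m ≈ 3.08

d = 13.3 ly / 3.26 = 4.080 pc
m = M + 5 log₁₀ d − 5 = 5.03 + 5·0.6106 − 5 = 3.083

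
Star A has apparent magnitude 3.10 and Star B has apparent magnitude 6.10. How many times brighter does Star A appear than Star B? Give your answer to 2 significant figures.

16

Δm = 3.10 − (6.10) = -3.00
Flux ratio = 10^(−0.4 Δm) = 10^(−0.4 × -3.00) = 10^1.200 = 15.85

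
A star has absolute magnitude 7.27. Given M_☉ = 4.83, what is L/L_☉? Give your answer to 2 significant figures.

L/L_☉ ≈ 0.11

M − M_☉ = 7.27 − 4.83 = 2.440
L/L_☉ = 10^(−0.4 (M − M_☉)) = 10^-0.976 = 0.1057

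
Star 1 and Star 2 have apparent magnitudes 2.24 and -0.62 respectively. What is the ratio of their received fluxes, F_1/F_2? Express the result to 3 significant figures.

F_1/F_2 ≈ 0.0718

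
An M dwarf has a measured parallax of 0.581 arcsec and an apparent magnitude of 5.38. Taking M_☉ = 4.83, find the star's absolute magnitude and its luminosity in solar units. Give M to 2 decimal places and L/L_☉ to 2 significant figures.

M ≈ 9.20; L/L_☉ ≈ 0.018

d = 1/p = 1/0.581″ = 1.721 pc
M = m − 5 log₁₀ d + 5 = 5.38 − 5·0.2358 + 5 = 9.201
M − M_☉ = 9.201 − 4.83 = 4.371
L/L_☉ = 10^(−0.4 × 4.371) = 0.01785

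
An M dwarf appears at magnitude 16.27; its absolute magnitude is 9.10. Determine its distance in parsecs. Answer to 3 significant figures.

d ≈ 272 pc

μ = m − M = 7.170
m − M = 5 log₁₀ d − 5
log₁₀ d = (m − M)/5 + 1 = 2.4340
d = 10^2.4340 = 271.6 pc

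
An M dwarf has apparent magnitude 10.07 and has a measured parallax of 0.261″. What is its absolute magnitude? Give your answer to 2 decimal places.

M ≈ 12.15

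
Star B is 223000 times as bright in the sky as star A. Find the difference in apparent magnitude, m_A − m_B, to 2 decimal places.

Pogson: Δm = −2.5 log₁₀(ratio) = −2.5 log₁₀(223000) = −2.5 × 5.3483 = -13.371
Star B is brighter so has the smaller magnitude: m_A − m_B is positive.

m_A − m_B ≈ 13.37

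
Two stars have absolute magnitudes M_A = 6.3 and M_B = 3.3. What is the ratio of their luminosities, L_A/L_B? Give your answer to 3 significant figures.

L_A/L_B ≈ 0.0631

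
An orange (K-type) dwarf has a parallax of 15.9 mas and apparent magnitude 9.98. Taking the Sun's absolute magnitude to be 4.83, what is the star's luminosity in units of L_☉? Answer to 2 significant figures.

L/L_☉ ≈ 0.34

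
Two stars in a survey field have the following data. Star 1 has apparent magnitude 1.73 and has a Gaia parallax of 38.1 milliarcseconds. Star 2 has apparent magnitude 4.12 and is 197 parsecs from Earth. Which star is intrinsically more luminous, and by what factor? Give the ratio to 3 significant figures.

Star 2 is more luminous, by a factor of 6.23.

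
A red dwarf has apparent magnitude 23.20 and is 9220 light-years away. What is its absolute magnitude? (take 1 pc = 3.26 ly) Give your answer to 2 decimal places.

d = 9220 ly / 3.26 = 2828 pc
5 log₁₀(d/10 pc) = 5 log₁₀(2828) − 5 = 12.258
M = m − 5 log₁₀(d/10) = 23.20 − 12.258 = 10.942

M ≈ 10.94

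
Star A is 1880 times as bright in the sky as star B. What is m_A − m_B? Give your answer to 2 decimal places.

m_A − m_B ≈ -8.19

Pogson: Δm = −2.5 log₁₀(ratio) = −2.5 log₁₀(1880) = −2.5 × 3.2742 = -8.185
Star A is brighter, so it has the smaller magnitude: the difference is negative.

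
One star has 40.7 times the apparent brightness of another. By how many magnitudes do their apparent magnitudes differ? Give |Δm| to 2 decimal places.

|Δm| ≈ 4.02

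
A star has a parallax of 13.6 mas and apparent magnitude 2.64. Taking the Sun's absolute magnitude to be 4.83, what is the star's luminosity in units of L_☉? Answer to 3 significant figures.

d = 1/p = 1000/13.6 mas = 73.53 pc
M = m − 5 log₁₀ d + 5 = 2.64 − 5·1.8665 + 5 = -1.692
M − M_☉ = -1.692 − 4.83 = -6.522
L/L_☉ = 10^(−0.4 × -6.522) = 406.4

L/L_☉ ≈ 406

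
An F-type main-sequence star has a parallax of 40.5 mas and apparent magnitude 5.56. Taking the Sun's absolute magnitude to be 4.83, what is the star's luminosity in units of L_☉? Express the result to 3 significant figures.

L/L_☉ ≈ 3.11

d = 1/p = 1000/40.5 mas = 24.69 pc
M = m − 5 log₁₀ d + 5 = 5.56 − 5·1.3925 + 5 = 3.597
M − M_☉ = 3.597 − 4.83 = -1.233
L/L_☉ = 10^(−0.4 × -1.233) = 3.112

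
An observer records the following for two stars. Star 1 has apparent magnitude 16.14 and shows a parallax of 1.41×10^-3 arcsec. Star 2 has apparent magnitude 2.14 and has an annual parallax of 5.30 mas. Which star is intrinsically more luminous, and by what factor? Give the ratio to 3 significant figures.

Star 2 is more luminous, by a factor of 28200.

Star 1: d = 1/p = 1/1.41×10^-3″ = 709.2 pc
Star 1: M = m − 5 log₁₀ d + 5 = 16.14 − 5·2.8508 + 5 = 6.886
Star 2: p = 5.30 mas = 5.30×10^-3″ → d = 1/p = 188.7 pc
Star 2: M = m − 5 log₁₀ d + 5 = 2.14 − 5·2.2757 + 5 = -4.239
ΔM = M_1 − M_2 = 6.886 − (-4.239) = 11.125; smaller M is more luminous → Star 2.
L ratio = 10^(0.4 |ΔM|) = 10^4.450 = 28180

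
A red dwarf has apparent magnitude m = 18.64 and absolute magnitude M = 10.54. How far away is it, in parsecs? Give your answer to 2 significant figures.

μ = m − M = 8.100
m − M = 5 log₁₀ d − 5
log₁₀ d = (m − M)/5 + 1 = 2.6200
d = 10^2.6200 = 416.9 pc

d ≈ 420 pc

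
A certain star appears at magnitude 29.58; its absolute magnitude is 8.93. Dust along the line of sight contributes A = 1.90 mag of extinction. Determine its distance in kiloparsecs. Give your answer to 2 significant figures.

m − M = 5 log₁₀(d/10 pc) + A  ⇒  29.58 − (8.93) − 1.90 = 5 log₁₀(d/10)
18.750 = 5 log₁₀(d/10)
log₁₀ d = (m − M − A)/5 + 1 = 4.7500
d = 10^4.7500 = 56230 pc
= 56.23 kpc

d ≈ 56 kpc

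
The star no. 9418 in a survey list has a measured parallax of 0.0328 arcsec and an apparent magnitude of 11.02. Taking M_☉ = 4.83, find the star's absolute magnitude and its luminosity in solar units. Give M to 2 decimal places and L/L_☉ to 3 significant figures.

M ≈ 8.60; L/L_☉ ≈ 0.0311

d = 1/p = 1/0.0328″ = 30.49 pc
M = m − 5 log₁₀ d + 5 = 11.02 − 5·1.4841 + 5 = 8.599
M − M_☉ = 8.599 − 4.83 = 3.769
L/L_☉ = 10^(−0.4 × 3.769) = 0.03106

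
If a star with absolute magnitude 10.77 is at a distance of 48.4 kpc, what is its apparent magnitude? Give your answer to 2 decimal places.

m ≈ 29.19

d = 48.4 kpc = 48400 pc
m = M + 5 log₁₀ d − 5 = 10.77 + 5·4.6848 − 5 = 29.194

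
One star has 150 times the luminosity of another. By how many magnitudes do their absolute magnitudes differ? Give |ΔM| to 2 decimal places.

Pogson: ΔM = −2.5 log₁₀(ratio) = −2.5 log₁₀(150) = −2.5 × 2.1761 = -5.440

|ΔM| ≈ 5.44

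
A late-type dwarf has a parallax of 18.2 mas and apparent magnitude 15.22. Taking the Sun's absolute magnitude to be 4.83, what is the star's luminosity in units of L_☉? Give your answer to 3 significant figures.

d = 1/p = 1000/18.2 mas = 54.95 pc
M = m − 5 log₁₀ d + 5 = 15.22 − 5·1.7399 + 5 = 11.520
M − M_☉ = 11.520 − 4.83 = 6.690
L/L_☉ = 10^(−0.4 × 6.690) = 2.108×10^-3

L/L_☉ ≈ 2.11×10^-3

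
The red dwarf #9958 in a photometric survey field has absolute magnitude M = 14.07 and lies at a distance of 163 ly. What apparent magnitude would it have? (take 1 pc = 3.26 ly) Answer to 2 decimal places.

m ≈ 17.56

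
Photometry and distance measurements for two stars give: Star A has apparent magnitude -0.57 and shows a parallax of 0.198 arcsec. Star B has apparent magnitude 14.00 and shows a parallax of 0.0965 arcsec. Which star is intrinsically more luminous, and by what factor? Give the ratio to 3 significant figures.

Star A is more luminous, by a factor of 160000.

Star A: d = 1/p = 1/0.198″ = 5.051 pc
Star A: M = m − 5 log₁₀ d + 5 = -0.57 − 5·0.7033 + 5 = 0.913
Star B: d = 1/p = 1/0.0965″ = 10.36 pc
Star B: M = m − 5 log₁₀ d + 5 = 14.00 − 5·1.0155 + 5 = 13.923
ΔM = M_A − M_B = 0.913 − (13.923) = -13.009; smaller M is more luminous → Star A.
L ratio = 10^(0.4 |ΔM|) = 10^5.204 = 159900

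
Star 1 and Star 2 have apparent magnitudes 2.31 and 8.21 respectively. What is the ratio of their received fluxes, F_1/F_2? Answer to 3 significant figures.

F_1/F_2 ≈ 229

Magnitude difference = -5.90
Flux ratio = 10^(−0.4 Δm) = 10^(−0.4 × -5.90) = 10^2.360 = 229.1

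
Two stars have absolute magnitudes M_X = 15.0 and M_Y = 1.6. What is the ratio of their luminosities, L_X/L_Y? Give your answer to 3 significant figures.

ΔM = M_X − M_Y = 13.4
L_X/L_Y = 10^(−0.4 ΔM) = 10^-5.360 = 4.365×10^-6

L_X/L_Y ≈ 4.37×10^-6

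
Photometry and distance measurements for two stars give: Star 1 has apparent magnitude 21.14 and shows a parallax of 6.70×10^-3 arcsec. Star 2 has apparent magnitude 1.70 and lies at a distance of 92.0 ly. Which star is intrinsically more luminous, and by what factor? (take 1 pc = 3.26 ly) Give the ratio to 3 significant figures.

Star 2 is more luminous, by a factor of 2.13×10^6.

Star 1: d = 1/p = 1/6.70×10^-3″ = 149.3 pc
Star 1: M = m − 5 log₁₀ d + 5 = 21.14 − 5·2.1739 + 5 = 15.270
Star 2: d = 92.0 ly / 3.26 = 28.22 pc
Star 2: M = m − 5 log₁₀ d + 5 = 1.70 − 5·1.4506 + 5 = -0.553
ΔM = M_1 − M_2 = 15.270 − (-0.553) = 15.823; smaller M is more luminous → Star 2.
L ratio = 10^(0.4 |ΔM|) = 10^6.329 = 2.134×10^6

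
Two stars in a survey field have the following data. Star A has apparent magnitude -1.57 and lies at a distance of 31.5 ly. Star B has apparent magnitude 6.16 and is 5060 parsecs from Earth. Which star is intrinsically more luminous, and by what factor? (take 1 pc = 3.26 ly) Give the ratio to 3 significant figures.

Star A: d = 31.5 ly / 3.26 = 9.663 pc
Star A: M = m − 5 log₁₀ d + 5 = -1.57 − 5·0.9851 + 5 = -1.495
Star B: M = m − 5 log₁₀ d + 5 = 6.16 − 5·3.7042 + 5 = -7.361
ΔM = M_A − M_B = -1.495 − (-7.361) = 5.865; smaller M is more luminous → Star B.
L ratio = 10^(0.4 |ΔM|) = 10^2.346 = 221.9

Star B is more luminous, by a factor of 222.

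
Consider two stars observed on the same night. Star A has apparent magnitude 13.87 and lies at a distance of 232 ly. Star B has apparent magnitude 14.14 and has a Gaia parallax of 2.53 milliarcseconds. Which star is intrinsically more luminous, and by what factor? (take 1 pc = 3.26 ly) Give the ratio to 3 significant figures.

Star A: d = 232 ly / 3.26 = 71.17 pc
Star A: M = m − 5 log₁₀ d + 5 = 13.87 − 5·1.8523 + 5 = 9.609
Star B: p = 2.53 mas = 2.53×10^-3″ → d = 1/p = 395.3 pc
Star B: M = m − 5 log₁₀ d + 5 = 14.14 − 5·2.5969 + 5 = 6.156
ΔM = M_A − M_B = 9.609 − (6.156) = 3.453; smaller M is more luminous → Star B.
L ratio = 10^(0.4 |ΔM|) = 10^1.381 = 24.06

Star B is more luminous, by a factor of 24.1.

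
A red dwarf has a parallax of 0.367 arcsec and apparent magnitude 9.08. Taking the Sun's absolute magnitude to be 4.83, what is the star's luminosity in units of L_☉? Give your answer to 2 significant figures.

d = 1/p = 1/0.367″ = 2.725 pc
M = m − 5 log₁₀ d + 5 = 9.08 − 5·0.4353 + 5 = 11.903
M − M_☉ = 11.903 − 4.83 = 7.073
L/L_☉ = 10^(−0.4 × 7.073) = 1.481×10^-3

L/L_☉ ≈ 1.5×10^-3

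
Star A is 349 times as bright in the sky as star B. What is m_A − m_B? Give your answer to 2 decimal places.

m_A − m_B ≈ -6.36

Pogson: Δm = −2.5 log₁₀(ratio) = −2.5 log₁₀(349) = −2.5 × 2.5428 = -6.357
Star A is brighter, so it has the smaller magnitude: the difference is negative.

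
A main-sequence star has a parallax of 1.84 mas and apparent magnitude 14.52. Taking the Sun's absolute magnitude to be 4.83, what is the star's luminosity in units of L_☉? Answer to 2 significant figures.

L/L_☉ ≈ 0.39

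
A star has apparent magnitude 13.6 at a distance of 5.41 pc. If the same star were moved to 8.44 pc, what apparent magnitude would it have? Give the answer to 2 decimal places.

m ≈ 14.57

Flux ∝ 1/d², so Δm = 5 log₁₀(d₂/d₁) = 5 log₁₀(8.44/5.41) = 0.966
m₂ = m₁ + Δm = 13.6 + (0.966) = 14.566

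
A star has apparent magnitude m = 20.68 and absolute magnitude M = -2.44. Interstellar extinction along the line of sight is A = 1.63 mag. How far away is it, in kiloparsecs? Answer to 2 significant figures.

d ≈ 200 kpc

m − M = 5 log₁₀(d/10 pc) + A  ⇒  20.68 − (-2.44) − 1.63 = 5 log₁₀(d/10)
21.490 = 5 log₁₀(d/10)
log₁₀ d = (m − M − A)/5 + 1 = 5.2980
d = 10^5.2980 = 198600 pc
= 198.6 kpc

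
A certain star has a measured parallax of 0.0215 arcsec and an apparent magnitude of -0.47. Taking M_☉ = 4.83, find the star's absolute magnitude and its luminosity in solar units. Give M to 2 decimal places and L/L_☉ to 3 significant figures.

d = 1/p = 1/0.0215″ = 46.51 pc
M = m − 5 log₁₀ d + 5 = -0.47 − 5·1.6676 + 5 = -3.808
M − M_☉ = -3.808 − 4.83 = -8.638
L/L_☉ = 10^(−0.4 × -8.638) = 2852

M ≈ -3.81; L/L_☉ ≈ 2850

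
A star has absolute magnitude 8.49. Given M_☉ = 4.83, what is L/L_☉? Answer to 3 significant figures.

M − M_☉ = 8.49 − 4.83 = 3.660
L/L_☉ = 10^(−0.4 (M − M_☉)) = 10^-1.464 = 0.03436

L/L_☉ ≈ 0.0344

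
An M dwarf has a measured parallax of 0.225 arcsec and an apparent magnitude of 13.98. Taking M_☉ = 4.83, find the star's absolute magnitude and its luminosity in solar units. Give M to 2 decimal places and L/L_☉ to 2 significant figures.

d = 1/p = 1/0.225″ = 4.444 pc
M = m − 5 log₁₀ d + 5 = 13.98 − 5·0.6478 + 5 = 15.741
M − M_☉ = 15.741 − 4.83 = 10.911
L/L_☉ = 10^(−0.4 × 10.911) = 4.322×10^-5

M ≈ 15.74; L/L_☉ ≈ 4.3×10^-5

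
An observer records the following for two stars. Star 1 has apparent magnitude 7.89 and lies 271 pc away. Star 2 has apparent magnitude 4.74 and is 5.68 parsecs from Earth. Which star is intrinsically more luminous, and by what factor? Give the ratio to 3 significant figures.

Star 1 is more luminous, by a factor of 125.

Star 1: M = m − 5 log₁₀ d + 5 = 7.89 − 5·2.4330 + 5 = 0.725
Star 2: M = m − 5 log₁₀ d + 5 = 4.74 − 5·0.7543 + 5 = 5.968
ΔM = M_1 − M_2 = 0.725 − (5.968) = -5.243; smaller M is more luminous → Star 1.
L ratio = 10^(0.4 |ΔM|) = 10^2.097 = 125.1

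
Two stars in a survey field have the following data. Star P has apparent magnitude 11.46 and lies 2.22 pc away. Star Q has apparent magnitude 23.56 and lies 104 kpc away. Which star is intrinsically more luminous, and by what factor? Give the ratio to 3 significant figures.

Star P: M = m − 5 log₁₀ d + 5 = 11.46 − 5·0.3464 + 5 = 14.728
Star Q: d = 104 kpc = 104000 pc
Star Q: M = m − 5 log₁₀ d + 5 = 23.56 − 5·5.0170 + 5 = 3.475
ΔM = M_P − M_Q = 14.728 − (3.475) = 11.253; smaller M is more luminous → Star Q.
L ratio = 10^(0.4 |ΔM|) = 10^4.501 = 31720

Star Q is more luminous, by a factor of 31700.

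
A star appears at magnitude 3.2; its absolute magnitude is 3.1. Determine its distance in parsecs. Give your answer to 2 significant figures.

d ≈ 10 pc

Distance modulus: m − M = 3.2 − (3.1) = 0.100
m − M = 5 log₁₀ d − 5
log₁₀ d = (m − M)/5 + 1 = 1.0200
d = 10^1.0200 = 10.47 pc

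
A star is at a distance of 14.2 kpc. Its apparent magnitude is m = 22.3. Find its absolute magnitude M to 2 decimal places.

M ≈ 6.54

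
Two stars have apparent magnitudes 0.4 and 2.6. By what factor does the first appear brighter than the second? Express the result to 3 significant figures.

7.59

Magnitude difference = -2.2
Flux ratio = 10^(−0.4 Δm) = 10^(−0.4 × -2.2) = 10^0.880 = 7.586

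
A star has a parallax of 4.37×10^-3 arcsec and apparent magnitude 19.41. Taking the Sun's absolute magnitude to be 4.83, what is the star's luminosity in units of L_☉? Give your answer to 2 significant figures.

d = 1/p = 1/4.37×10^-3″ = 228.8 pc
M = m − 5 log₁₀ d + 5 = 19.41 − 5·2.3595 + 5 = 12.612
M − M_☉ = 12.612 − 4.83 = 7.782
L/L_☉ = 10^(−0.4 × 7.782) = 7.710×10^-4

L/L_☉ ≈ 7.7×10^-4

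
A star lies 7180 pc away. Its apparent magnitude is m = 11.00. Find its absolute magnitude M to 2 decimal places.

5 log₁₀(d/10 pc) = 5 log₁₀(7180) − 5 = 14.281
M = m − 5 log₁₀(d/10) = 11.00 − 14.281 = -3.281

M ≈ -3.28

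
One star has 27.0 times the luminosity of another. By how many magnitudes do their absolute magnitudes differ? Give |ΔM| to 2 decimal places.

Pogson: ΔM = −2.5 log₁₀(ratio) = −2.5 log₁₀(27.0) = −2.5 × 1.4314 = -3.578

|ΔM| ≈ 3.58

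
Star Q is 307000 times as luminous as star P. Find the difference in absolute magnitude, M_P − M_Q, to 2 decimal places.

Pogson: ΔM = −2.5 log₁₀(ratio) = −2.5 log₁₀(307000) = −2.5 × 5.4871 = -13.718
Star Q is brighter so has the smaller magnitude: M_P − M_Q is positive.

M_P − M_Q ≈ 13.72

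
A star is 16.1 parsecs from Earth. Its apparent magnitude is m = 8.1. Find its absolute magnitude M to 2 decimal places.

M ≈ 7.07

5 log₁₀(d/10 pc) = 5 log₁₀(16.10) − 5 = 1.034
M = m − 5 log₁₀(d/10) = 8.1 − 1.034 = 7.066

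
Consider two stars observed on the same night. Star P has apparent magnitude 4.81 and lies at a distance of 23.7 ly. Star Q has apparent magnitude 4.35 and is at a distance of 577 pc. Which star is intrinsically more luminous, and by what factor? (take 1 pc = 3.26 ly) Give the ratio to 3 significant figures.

Star P: d = 23.7 ly / 3.26 = 7.270 pc
Star P: M = m − 5 log₁₀ d + 5 = 4.81 − 5·0.8615 + 5 = 5.502
Star Q: M = m − 5 log₁₀ d + 5 = 4.35 − 5·2.7612 + 5 = -4.456
ΔM = M_P − M_Q = 5.502 − (-4.456) = 9.958; smaller M is more luminous → Star Q.
L ratio = 10^(0.4 |ΔM|) = 10^3.983 = 9623

Star Q is more luminous, by a factor of 9620.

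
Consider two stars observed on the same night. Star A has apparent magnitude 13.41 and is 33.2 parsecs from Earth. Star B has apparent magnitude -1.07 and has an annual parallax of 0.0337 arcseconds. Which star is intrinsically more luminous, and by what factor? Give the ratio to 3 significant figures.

Star A: M = m − 5 log₁₀ d + 5 = 13.41 − 5·1.5211 + 5 = 10.804
Star B: d = 1/p = 1/0.0337″ = 29.67 pc
Star B: M = m − 5 log₁₀ d + 5 = -1.07 − 5·1.4724 + 5 = -3.432
ΔM = M_A − M_B = 10.804 − (-3.432) = 14.236; smaller M is more luminous → Star B.
L ratio = 10^(0.4 |ΔM|) = 10^5.694 = 494800

Star B is more luminous, by a factor of 495000.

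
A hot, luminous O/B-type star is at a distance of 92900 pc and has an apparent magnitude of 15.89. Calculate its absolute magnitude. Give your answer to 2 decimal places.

5 log₁₀(d/10 pc) = 5 log₁₀(92900) − 5 = 19.840
M = m − 5 log₁₀(d/10) = 15.89 − 19.840 = -3.950

M ≈ -3.95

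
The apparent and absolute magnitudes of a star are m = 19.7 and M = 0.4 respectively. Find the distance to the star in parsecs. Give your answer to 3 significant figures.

μ = m − M = 19.300
m − M = 5 log₁₀ d − 5
log₁₀ d = (m − M)/5 + 1 = 4.8600
d = 10^4.8600 = 72440 pc

d ≈ 72400 pc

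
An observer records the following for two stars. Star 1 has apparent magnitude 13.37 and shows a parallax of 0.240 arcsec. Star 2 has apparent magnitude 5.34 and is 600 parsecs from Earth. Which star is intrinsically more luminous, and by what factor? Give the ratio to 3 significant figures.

Star 1: d = 1/p = 1/0.240″ = 4.167 pc
Star 1: M = m − 5 log₁₀ d + 5 = 13.37 − 5·0.6198 + 5 = 15.271
Star 2: M = m − 5 log₁₀ d + 5 = 5.34 − 5·2.7782 + 5 = -3.551
ΔM = M_1 − M_2 = 15.271 − (-3.551) = 18.822; smaller M is more luminous → Star 2.
L ratio = 10^(0.4 |ΔM|) = 10^7.529 = 3.379×10^7

Star 2 is more luminous, by a factor of 3.38×10^7.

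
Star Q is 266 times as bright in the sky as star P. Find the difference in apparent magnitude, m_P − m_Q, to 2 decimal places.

m_P − m_Q ≈ 6.06

Pogson: Δm = −2.5 log₁₀(ratio) = −2.5 log₁₀(266) = −2.5 × 2.4249 = -6.062
Star Q is brighter so has the smaller magnitude: m_P − m_Q is positive.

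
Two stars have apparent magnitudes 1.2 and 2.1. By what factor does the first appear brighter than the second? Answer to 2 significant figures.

2.3

Δm = 1.2 − (2.1) = -0.9
Flux ratio = 10^(−0.4 Δm) = 10^(−0.4 × -0.9) = 10^0.360 = 2.291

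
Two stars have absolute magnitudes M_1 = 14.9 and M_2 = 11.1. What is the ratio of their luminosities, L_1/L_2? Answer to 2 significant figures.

L_1/L_2 ≈ 0.030

ΔM = M_1 − M_2 = 3.8
L_1/L_2 = 10^(−0.4 ΔM) = 10^-1.520 = 0.03020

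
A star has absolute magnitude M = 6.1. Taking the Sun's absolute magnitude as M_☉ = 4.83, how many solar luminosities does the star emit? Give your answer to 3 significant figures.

M − M_☉ = 6.1 − 4.83 = 1.270
L/L_☉ = 10^(−0.4 (M − M_☉)) = 10^-0.508 = 0.3105

L/L_☉ ≈ 0.310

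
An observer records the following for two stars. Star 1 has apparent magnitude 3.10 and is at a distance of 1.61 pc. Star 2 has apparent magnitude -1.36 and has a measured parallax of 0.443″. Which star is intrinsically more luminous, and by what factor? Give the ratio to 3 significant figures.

Star 2 is more luminous, by a factor of 120.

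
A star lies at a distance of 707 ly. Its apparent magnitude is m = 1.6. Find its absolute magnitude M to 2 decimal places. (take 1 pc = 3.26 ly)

M ≈ -5.08

d = 707 ly / 3.26 = 216.9 pc
5 log₁₀(d/10 pc) = 5 log₁₀(216.9) − 5 = 6.681
M = m − 5 log₁₀(d/10) = 1.6 − 6.681 = -5.081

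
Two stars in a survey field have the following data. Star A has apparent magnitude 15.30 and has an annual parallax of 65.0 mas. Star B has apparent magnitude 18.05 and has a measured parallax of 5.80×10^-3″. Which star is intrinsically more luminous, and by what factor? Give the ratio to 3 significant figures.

Star B is more luminous, by a factor of 9.98.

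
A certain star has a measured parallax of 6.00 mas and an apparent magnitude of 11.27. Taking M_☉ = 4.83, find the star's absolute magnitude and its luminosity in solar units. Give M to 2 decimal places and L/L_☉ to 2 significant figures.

M ≈ 5.16; L/L_☉ ≈ 0.74

d = 1/p = 1000/6.00 mas = 166.7 pc
M = m − 5 log₁₀ d + 5 = 11.27 − 5·2.2218 + 5 = 5.161
M − M_☉ = 5.161 − 4.83 = 0.331
L/L_☉ = 10^(−0.4 × 0.331) = 0.7374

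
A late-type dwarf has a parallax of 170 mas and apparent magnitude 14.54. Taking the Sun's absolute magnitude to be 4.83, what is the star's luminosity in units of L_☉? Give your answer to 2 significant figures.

L/L_☉ ≈ 4.5×10^-5

d = 1/p = 1000/170 mas = 5.882 pc
M = m − 5 log₁₀ d + 5 = 14.54 − 5·0.7696 + 5 = 15.692
M − M_☉ = 15.692 − 4.83 = 10.862
L/L_☉ = 10^(−0.4 × 10.862) = 4.520×10^-5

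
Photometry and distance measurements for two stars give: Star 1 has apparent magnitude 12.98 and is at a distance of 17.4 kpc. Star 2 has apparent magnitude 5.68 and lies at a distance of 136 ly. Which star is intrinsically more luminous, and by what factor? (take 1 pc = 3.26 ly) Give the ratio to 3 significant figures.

Star 1 is more luminous, by a factor of 209.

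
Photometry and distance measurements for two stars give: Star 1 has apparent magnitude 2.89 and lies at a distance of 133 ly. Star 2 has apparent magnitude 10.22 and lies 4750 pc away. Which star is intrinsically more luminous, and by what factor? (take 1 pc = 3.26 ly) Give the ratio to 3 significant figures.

Star 1: d = 133 ly / 3.26 = 40.80 pc
Star 1: M = m − 5 log₁₀ d + 5 = 2.89 − 5·1.6106 + 5 = -0.163
Star 2: M = m − 5 log₁₀ d + 5 = 10.22 − 5·3.6767 + 5 = -3.163
ΔM = M_1 − M_2 = -0.163 − (-3.163) = 3.000; smaller M is more luminous → Star 2.
L ratio = 10^(0.4 |ΔM|) = 10^1.200 = 15.85

Star 2 is more luminous, by a factor of 15.9.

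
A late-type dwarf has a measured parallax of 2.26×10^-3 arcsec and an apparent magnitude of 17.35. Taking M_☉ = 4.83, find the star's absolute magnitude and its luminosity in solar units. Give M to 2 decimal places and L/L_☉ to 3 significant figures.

M ≈ 9.12; L/L_☉ ≈ 0.0192

d = 1/p = 1/2.26×10^-3″ = 442.5 pc
M = m − 5 log₁₀ d + 5 = 17.35 − 5·2.6459 + 5 = 9.121
M − M_☉ = 9.121 − 4.83 = 4.291
L/L_☉ = 10^(−0.4 × 4.291) = 0.01922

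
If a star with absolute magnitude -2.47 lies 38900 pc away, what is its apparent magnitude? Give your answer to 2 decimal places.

m ≈ 15.48

m = M + 5 log₁₀ d − 5 = -2.47 + 5·4.5899 − 5 = 15.480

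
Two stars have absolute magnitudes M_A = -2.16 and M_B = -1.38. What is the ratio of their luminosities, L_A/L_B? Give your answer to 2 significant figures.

ΔM = M_A − M_B = -0.78
L_A/L_B = 10^(−0.4 ΔM) = 10^0.312 = 2.051

L_A/L_B ≈ 2.1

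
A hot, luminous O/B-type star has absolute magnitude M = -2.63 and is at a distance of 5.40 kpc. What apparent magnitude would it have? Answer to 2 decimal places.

m ≈ 11.03

d = 5.40 kpc = 5400 pc
m = M + 5 log₁₀ d − 5 = -2.63 + 5·3.7324 − 5 = 11.032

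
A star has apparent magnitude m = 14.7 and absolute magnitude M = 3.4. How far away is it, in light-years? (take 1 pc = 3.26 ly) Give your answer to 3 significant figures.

Distance modulus: m − M = 14.7 − (3.4) = 11.300
m − M = 5 log₁₀ d − 5
log₁₀ d = (m − M)/5 + 1 = 3.2600
d = 10^3.2600 = 1820 pc
= 5932 ly

d ≈ 5930 ly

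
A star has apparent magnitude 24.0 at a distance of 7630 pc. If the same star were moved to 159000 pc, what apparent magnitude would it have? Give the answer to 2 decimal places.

m ≈ 30.59

Flux ∝ 1/d², so Δm = 5 log₁₀(d₂/d₁) = 5 log₁₀(159000/7630) = 6.594
m₂ = m₁ + Δm = 24.0 + (6.594) = 30.594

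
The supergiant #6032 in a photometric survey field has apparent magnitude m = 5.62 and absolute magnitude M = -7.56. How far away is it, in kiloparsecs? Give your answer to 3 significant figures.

d ≈ 4.33 kpc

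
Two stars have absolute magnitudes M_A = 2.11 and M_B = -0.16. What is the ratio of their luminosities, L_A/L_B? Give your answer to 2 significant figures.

L_A/L_B ≈ 0.12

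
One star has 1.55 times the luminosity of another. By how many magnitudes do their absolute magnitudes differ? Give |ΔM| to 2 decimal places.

|ΔM| ≈ 0.48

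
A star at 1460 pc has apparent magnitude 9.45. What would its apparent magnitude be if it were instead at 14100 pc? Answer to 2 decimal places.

m ≈ 14.37

Flux ∝ 1/d², so Δm = 5 log₁₀(d₂/d₁) = 5 log₁₀(14100/1460) = 4.924
m₂ = m₁ + Δm = 9.45 + (4.924) = 14.374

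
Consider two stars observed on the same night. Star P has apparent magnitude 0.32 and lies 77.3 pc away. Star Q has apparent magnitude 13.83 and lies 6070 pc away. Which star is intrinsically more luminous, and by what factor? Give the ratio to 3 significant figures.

Star P: M = m − 5 log₁₀ d + 5 = 0.32 − 5·1.8882 + 5 = -4.121
Star Q: M = m − 5 log₁₀ d + 5 = 13.83 − 5·3.7832 + 5 = -0.086
ΔM = M_P − M_Q = -4.121 − (-0.086) = -4.035; smaller M is more luminous → Star P.
L ratio = 10^(0.4 |ΔM|) = 10^1.614 = 41.11

Star P is more luminous, by a factor of 41.1.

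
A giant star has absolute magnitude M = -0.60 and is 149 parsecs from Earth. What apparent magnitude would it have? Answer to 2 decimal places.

m ≈ 5.27

m = M + 5 log₁₀ d − 5 = -0.60 + 5·2.1732 − 5 = 5.266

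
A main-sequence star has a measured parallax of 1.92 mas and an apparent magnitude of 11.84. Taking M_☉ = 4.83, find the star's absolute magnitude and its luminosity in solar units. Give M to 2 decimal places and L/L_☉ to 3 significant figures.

d = 1/p = 1000/1.92 mas = 520.8 pc
M = m − 5 log₁₀ d + 5 = 11.84 − 5·2.7167 + 5 = 3.257
M − M_☉ = 3.257 − 4.83 = -1.573
L/L_☉ = 10^(−0.4 × -1.573) = 4.260

M ≈ 3.26; L/L_☉ ≈ 4.26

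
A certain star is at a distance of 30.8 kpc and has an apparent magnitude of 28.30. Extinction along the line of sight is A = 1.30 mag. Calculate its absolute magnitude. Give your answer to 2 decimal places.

M ≈ 9.56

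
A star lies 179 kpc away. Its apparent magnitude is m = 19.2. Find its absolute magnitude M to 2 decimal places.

d = 179 kpc = 179000 pc
5 log₁₀(d/10 pc) = 5 log₁₀(179000) − 5 = 21.264
M = m − 5 log₁₀(d/10) = 19.2 − 21.264 = -2.064

M ≈ -2.06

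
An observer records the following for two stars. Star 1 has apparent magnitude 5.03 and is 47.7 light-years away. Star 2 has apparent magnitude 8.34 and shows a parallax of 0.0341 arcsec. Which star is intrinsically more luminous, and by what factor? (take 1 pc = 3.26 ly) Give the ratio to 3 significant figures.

Star 1 is more luminous, by a factor of 5.25.

Star 1: d = 47.7 ly / 3.26 = 14.63 pc
Star 1: M = m − 5 log₁₀ d + 5 = 5.03 − 5·1.1653 + 5 = 4.203
Star 2: d = 1/p = 1/0.0341″ = 29.33 pc
Star 2: M = m − 5 log₁₀ d + 5 = 8.34 − 5·1.4672 + 5 = 6.004
ΔM = M_1 − M_2 = 4.203 − (6.004) = -1.800; smaller M is more luminous → Star 1.
L ratio = 10^(0.4 |ΔM|) = 10^0.720 = 5.249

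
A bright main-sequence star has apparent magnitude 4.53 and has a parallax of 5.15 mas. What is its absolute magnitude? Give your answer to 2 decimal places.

M ≈ -1.91

p = 5.15 mas = 5.15×10^-3″ → d = 1/p = 194.2 pc
5 log₁₀(d/10 pc) = 5 log₁₀(194.2) − 5 = 6.441
M = m − 5 log₁₀(d/10) = 4.53 − 6.441 = -1.911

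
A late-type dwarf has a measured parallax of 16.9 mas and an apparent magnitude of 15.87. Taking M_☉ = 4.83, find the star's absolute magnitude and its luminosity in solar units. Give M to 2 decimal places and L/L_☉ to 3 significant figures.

d = 1/p = 1000/16.9 mas = 59.17 pc
M = m − 5 log₁₀ d + 5 = 15.87 − 5·1.7721 + 5 = 12.009
M − M_☉ = 12.009 − 4.83 = 7.179
L/L_☉ = 10^(−0.4 × 7.179) = 1.343×10^-3

M ≈ 12.01; L/L_☉ ≈ 1.34×10^-3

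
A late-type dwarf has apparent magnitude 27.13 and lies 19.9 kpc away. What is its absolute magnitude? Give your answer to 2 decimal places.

d = 19.9 kpc = 19900 pc
5 log₁₀(d/10 pc) = 5 log₁₀(19900) − 5 = 16.494
M = m − 5 log₁₀(d/10) = 27.13 − 16.494 = 10.636

M ≈ 10.64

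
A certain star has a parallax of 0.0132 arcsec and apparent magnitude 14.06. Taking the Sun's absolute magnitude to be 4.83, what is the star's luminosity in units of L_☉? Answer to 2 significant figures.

L/L_☉ ≈ 0.012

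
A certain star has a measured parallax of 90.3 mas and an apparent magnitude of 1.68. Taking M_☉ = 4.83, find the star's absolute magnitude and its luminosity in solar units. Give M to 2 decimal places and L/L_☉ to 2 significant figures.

d = 1/p = 1000/90.3 mas = 11.07 pc
M = m − 5 log₁₀ d + 5 = 1.68 − 5·1.0443 + 5 = 1.458
M − M_☉ = 1.458 − 4.83 = -3.372
L/L_☉ = 10^(−0.4 × -3.372) = 22.32

M ≈ 1.46; L/L_☉ ≈ 22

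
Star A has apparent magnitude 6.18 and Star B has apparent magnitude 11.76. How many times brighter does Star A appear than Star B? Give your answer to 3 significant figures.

171

Δm = 6.18 − (11.76) = -5.58
Flux ratio = 10^(−0.4 Δm) = 10^(−0.4 × -5.58) = 10^2.232 = 170.6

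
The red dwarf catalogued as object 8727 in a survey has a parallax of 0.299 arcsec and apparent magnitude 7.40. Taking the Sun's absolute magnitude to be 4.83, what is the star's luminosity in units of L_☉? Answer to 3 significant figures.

d = 1/p = 1/0.299″ = 3.344 pc
M = m − 5 log₁₀ d + 5 = 7.40 − 5·0.5243 + 5 = 9.778
M − M_☉ = 9.778 − 4.83 = 4.948
L/L_☉ = 10^(−0.4 × 4.948) = 0.01049

L/L_☉ ≈ 0.0105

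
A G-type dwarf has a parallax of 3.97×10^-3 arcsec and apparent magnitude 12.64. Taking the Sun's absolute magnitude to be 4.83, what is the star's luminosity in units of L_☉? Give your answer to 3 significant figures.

L/L_☉ ≈ 0.477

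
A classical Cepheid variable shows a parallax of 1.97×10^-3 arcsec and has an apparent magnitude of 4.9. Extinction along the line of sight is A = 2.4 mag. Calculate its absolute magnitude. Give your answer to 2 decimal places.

d = 1/p = 1/1.97×10^-3″ = 507.6 pc
5 log₁₀(d/10 pc) = 5 log₁₀(507.6) − 5 = 8.528
M = m − 5 log₁₀(d/10) − A = 4.9 − 8.528 − 2.4 = -6.028

M ≈ -6.03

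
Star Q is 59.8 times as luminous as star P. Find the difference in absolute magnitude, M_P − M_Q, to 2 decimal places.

M_P − M_Q ≈ 4.44

Pogson: ΔM = −2.5 log₁₀(ratio) = −2.5 log₁₀(59.8) = −2.5 × 1.7767 = -4.442
Star Q is brighter so has the smaller magnitude: M_P − M_Q is positive.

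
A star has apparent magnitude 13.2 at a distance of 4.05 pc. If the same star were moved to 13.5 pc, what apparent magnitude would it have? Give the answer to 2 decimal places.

m ≈ 15.81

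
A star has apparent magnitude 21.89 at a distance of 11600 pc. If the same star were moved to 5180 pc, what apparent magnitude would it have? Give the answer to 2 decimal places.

m ≈ 20.14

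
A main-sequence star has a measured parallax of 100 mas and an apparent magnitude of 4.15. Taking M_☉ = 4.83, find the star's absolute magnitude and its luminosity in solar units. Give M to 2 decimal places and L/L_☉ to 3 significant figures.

M ≈ 4.15; L/L_☉ ≈ 1.87

d = 1/p = 1000/100 mas = 10.00 pc
M = m − 5 log₁₀ d + 5 = 4.15 − 5·1.0000 + 5 = 4.150
M − M_☉ = 4.150 − 4.83 = -0.680
L/L_☉ = 10^(−0.4 × -0.680) = 1.871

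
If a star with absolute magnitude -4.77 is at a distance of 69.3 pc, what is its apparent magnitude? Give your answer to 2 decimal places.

m = M + 5 log₁₀ d − 5 = -4.77 + 5·1.8407 − 5 = -0.566

m ≈ -0.57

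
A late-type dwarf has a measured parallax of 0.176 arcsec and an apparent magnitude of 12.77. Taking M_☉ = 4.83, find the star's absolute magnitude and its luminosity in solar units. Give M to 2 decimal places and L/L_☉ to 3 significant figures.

d = 1/p = 1/0.176″ = 5.682 pc
M = m − 5 log₁₀ d + 5 = 12.77 − 5·0.7545 + 5 = 13.998
M − M_☉ = 13.998 − 4.83 = 9.168
L/L_☉ = 10^(−0.4 × 9.168) = 2.153×10^-4

M ≈ 14.00; L/L_☉ ≈ 2.15×10^-4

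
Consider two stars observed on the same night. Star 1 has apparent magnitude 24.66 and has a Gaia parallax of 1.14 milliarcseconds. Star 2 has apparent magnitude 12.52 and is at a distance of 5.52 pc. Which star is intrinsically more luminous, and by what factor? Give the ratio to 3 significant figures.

Star 2 is more luminous, by a factor of 2.84.

Star 1: p = 1.14 mas = 1.14×10^-3″ → d = 1/p = 877.2 pc
Star 1: M = m − 5 log₁₀ d + 5 = 24.66 − 5·2.9431 + 5 = 14.945
Star 2: M = m − 5 log₁₀ d + 5 = 12.52 − 5·0.7419 + 5 = 13.810
ΔM = M_1 − M_2 = 14.945 − (13.810) = 1.134; smaller M is more luminous → Star 2.
L ratio = 10^(0.4 |ΔM|) = 10^0.454 = 2.842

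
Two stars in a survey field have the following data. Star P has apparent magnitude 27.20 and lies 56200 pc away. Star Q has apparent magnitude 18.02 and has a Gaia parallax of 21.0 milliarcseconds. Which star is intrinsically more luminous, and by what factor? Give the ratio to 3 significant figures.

Star P is more luminous, by a factor of 296.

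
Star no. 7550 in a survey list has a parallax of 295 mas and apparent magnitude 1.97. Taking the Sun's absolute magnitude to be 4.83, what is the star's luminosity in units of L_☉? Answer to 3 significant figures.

d = 1/p = 1000/295 mas = 3.390 pc
M = m − 5 log₁₀ d + 5 = 1.97 − 5·0.5302 + 5 = 4.319
M − M_☉ = 4.319 − 4.83 = -0.511
L/L_☉ = 10^(−0.4 × -0.511) = 1.601

L/L_☉ ≈ 1.60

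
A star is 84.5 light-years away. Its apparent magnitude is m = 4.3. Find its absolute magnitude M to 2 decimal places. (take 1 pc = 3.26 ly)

d = 84.5 ly / 3.26 = 25.92 pc
5 log₁₀(d/10 pc) = 5 log₁₀(25.92) − 5 = 2.068
M = m − 5 log₁₀(d/10) = 4.3 − 2.068 = 2.232

M ≈ 2.23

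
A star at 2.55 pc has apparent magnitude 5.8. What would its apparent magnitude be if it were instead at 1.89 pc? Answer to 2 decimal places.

m ≈ 5.15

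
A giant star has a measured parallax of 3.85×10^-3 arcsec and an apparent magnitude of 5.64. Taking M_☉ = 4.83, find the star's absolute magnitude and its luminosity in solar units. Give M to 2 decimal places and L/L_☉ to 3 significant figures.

d = 1/p = 1/3.85×10^-3″ = 259.7 pc
M = m − 5 log₁₀ d + 5 = 5.64 − 5·2.4145 + 5 = -1.433
M − M_☉ = -1.433 − 4.83 = -6.263
L/L_☉ = 10^(−0.4 × -6.263) = 319.9

M ≈ -1.43; L/L_☉ ≈ 320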